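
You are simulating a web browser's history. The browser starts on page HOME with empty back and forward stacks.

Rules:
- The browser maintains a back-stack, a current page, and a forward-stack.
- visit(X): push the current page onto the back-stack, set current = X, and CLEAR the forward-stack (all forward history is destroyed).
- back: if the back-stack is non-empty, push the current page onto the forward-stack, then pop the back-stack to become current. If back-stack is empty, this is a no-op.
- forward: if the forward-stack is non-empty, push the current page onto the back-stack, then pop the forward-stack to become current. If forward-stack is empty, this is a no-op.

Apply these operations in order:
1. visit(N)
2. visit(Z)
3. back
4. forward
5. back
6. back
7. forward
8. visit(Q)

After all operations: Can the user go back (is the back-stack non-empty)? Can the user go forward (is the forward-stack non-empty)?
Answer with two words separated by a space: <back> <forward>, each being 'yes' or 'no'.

Answer: yes no

Derivation:
After 1 (visit(N)): cur=N back=1 fwd=0
After 2 (visit(Z)): cur=Z back=2 fwd=0
After 3 (back): cur=N back=1 fwd=1
After 4 (forward): cur=Z back=2 fwd=0
After 5 (back): cur=N back=1 fwd=1
After 6 (back): cur=HOME back=0 fwd=2
After 7 (forward): cur=N back=1 fwd=1
After 8 (visit(Q)): cur=Q back=2 fwd=0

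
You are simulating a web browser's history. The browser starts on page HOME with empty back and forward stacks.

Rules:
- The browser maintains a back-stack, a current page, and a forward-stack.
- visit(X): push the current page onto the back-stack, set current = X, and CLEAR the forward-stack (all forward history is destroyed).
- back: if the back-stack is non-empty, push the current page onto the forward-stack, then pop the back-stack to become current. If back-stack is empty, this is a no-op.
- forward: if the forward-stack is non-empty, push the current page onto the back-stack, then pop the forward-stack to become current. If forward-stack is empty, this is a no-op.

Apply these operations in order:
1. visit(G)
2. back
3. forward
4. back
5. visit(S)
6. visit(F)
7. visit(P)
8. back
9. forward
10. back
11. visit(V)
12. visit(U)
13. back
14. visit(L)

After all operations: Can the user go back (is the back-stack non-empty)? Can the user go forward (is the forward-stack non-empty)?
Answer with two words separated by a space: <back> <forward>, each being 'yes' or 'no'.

After 1 (visit(G)): cur=G back=1 fwd=0
After 2 (back): cur=HOME back=0 fwd=1
After 3 (forward): cur=G back=1 fwd=0
After 4 (back): cur=HOME back=0 fwd=1
After 5 (visit(S)): cur=S back=1 fwd=0
After 6 (visit(F)): cur=F back=2 fwd=0
After 7 (visit(P)): cur=P back=3 fwd=0
After 8 (back): cur=F back=2 fwd=1
After 9 (forward): cur=P back=3 fwd=0
After 10 (back): cur=F back=2 fwd=1
After 11 (visit(V)): cur=V back=3 fwd=0
After 12 (visit(U)): cur=U back=4 fwd=0
After 13 (back): cur=V back=3 fwd=1
After 14 (visit(L)): cur=L back=4 fwd=0

Answer: yes no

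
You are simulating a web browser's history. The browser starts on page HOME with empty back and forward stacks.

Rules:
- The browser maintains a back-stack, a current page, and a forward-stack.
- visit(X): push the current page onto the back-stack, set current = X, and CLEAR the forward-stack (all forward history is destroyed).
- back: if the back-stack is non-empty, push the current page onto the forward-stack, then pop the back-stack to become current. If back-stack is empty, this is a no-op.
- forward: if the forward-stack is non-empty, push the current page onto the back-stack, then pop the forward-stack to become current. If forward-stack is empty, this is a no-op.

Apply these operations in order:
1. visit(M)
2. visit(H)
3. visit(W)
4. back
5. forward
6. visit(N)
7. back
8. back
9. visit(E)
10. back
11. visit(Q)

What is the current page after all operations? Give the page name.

Answer: Q

Derivation:
After 1 (visit(M)): cur=M back=1 fwd=0
After 2 (visit(H)): cur=H back=2 fwd=0
After 3 (visit(W)): cur=W back=3 fwd=0
After 4 (back): cur=H back=2 fwd=1
After 5 (forward): cur=W back=3 fwd=0
After 6 (visit(N)): cur=N back=4 fwd=0
After 7 (back): cur=W back=3 fwd=1
After 8 (back): cur=H back=2 fwd=2
After 9 (visit(E)): cur=E back=3 fwd=0
After 10 (back): cur=H back=2 fwd=1
After 11 (visit(Q)): cur=Q back=3 fwd=0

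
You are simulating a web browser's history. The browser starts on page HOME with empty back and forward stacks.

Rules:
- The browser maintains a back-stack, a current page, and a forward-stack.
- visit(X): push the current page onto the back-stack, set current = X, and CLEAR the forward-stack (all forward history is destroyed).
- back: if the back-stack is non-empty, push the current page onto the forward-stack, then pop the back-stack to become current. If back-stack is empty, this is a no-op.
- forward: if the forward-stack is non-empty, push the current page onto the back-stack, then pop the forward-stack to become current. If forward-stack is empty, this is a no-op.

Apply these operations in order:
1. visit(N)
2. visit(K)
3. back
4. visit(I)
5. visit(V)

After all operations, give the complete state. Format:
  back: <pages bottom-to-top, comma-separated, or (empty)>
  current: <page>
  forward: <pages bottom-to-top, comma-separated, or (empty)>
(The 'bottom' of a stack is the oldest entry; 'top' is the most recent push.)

After 1 (visit(N)): cur=N back=1 fwd=0
After 2 (visit(K)): cur=K back=2 fwd=0
After 3 (back): cur=N back=1 fwd=1
After 4 (visit(I)): cur=I back=2 fwd=0
After 5 (visit(V)): cur=V back=3 fwd=0

Answer: back: HOME,N,I
current: V
forward: (empty)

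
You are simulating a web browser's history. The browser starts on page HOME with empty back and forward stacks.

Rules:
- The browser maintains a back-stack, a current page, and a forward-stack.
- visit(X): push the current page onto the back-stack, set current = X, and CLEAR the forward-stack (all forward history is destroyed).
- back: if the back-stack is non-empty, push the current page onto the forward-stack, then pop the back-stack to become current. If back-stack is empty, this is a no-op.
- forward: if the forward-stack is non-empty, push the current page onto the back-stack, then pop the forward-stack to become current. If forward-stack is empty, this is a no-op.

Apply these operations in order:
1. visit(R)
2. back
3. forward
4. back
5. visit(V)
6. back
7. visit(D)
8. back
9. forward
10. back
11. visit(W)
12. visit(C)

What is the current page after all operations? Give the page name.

Answer: C

Derivation:
After 1 (visit(R)): cur=R back=1 fwd=0
After 2 (back): cur=HOME back=0 fwd=1
After 3 (forward): cur=R back=1 fwd=0
After 4 (back): cur=HOME back=0 fwd=1
After 5 (visit(V)): cur=V back=1 fwd=0
After 6 (back): cur=HOME back=0 fwd=1
After 7 (visit(D)): cur=D back=1 fwd=0
After 8 (back): cur=HOME back=0 fwd=1
After 9 (forward): cur=D back=1 fwd=0
After 10 (back): cur=HOME back=0 fwd=1
After 11 (visit(W)): cur=W back=1 fwd=0
After 12 (visit(C)): cur=C back=2 fwd=0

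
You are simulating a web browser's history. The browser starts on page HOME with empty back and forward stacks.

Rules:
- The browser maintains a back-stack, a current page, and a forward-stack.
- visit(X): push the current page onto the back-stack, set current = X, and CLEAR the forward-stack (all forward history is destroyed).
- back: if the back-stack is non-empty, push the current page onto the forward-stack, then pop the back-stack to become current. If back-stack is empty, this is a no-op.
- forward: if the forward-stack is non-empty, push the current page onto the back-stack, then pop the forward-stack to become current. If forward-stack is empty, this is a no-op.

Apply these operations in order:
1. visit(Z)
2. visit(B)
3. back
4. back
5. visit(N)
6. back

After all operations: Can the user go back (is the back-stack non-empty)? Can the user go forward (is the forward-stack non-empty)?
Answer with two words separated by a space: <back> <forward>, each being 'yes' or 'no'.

After 1 (visit(Z)): cur=Z back=1 fwd=0
After 2 (visit(B)): cur=B back=2 fwd=0
After 3 (back): cur=Z back=1 fwd=1
After 4 (back): cur=HOME back=0 fwd=2
After 5 (visit(N)): cur=N back=1 fwd=0
After 6 (back): cur=HOME back=0 fwd=1

Answer: no yes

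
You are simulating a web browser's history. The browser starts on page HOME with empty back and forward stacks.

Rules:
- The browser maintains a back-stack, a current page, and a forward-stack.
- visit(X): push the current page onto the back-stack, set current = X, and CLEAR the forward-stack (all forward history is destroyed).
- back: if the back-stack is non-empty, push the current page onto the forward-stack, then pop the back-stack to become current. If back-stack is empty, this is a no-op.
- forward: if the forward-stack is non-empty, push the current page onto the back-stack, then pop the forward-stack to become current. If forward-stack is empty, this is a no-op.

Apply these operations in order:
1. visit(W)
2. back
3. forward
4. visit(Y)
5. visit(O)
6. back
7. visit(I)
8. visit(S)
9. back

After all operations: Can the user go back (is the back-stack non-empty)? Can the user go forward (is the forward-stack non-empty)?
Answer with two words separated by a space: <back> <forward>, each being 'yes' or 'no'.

Answer: yes yes

Derivation:
After 1 (visit(W)): cur=W back=1 fwd=0
After 2 (back): cur=HOME back=0 fwd=1
After 3 (forward): cur=W back=1 fwd=0
After 4 (visit(Y)): cur=Y back=2 fwd=0
After 5 (visit(O)): cur=O back=3 fwd=0
After 6 (back): cur=Y back=2 fwd=1
After 7 (visit(I)): cur=I back=3 fwd=0
After 8 (visit(S)): cur=S back=4 fwd=0
After 9 (back): cur=I back=3 fwd=1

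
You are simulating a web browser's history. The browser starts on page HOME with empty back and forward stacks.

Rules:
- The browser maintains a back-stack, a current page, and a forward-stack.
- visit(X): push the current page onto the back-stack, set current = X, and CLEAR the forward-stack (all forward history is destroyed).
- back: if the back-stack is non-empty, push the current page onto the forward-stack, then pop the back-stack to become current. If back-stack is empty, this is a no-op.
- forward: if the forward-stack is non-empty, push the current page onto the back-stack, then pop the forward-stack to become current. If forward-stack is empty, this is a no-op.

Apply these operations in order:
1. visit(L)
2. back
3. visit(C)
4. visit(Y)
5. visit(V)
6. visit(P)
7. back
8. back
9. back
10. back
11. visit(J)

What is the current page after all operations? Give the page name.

After 1 (visit(L)): cur=L back=1 fwd=0
After 2 (back): cur=HOME back=0 fwd=1
After 3 (visit(C)): cur=C back=1 fwd=0
After 4 (visit(Y)): cur=Y back=2 fwd=0
After 5 (visit(V)): cur=V back=3 fwd=0
After 6 (visit(P)): cur=P back=4 fwd=0
After 7 (back): cur=V back=3 fwd=1
After 8 (back): cur=Y back=2 fwd=2
After 9 (back): cur=C back=1 fwd=3
After 10 (back): cur=HOME back=0 fwd=4
After 11 (visit(J)): cur=J back=1 fwd=0

Answer: J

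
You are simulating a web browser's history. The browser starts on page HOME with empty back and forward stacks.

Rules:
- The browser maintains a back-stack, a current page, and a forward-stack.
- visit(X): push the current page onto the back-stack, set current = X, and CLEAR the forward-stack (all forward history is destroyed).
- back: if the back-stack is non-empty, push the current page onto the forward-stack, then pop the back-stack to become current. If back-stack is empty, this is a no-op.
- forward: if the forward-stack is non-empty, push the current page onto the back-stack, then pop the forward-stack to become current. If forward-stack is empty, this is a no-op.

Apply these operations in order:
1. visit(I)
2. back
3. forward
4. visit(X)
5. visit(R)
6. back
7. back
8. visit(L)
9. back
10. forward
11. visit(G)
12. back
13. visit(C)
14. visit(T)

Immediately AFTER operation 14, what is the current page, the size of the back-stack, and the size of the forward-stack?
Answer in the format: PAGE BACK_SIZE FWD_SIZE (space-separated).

After 1 (visit(I)): cur=I back=1 fwd=0
After 2 (back): cur=HOME back=0 fwd=1
After 3 (forward): cur=I back=1 fwd=0
After 4 (visit(X)): cur=X back=2 fwd=0
After 5 (visit(R)): cur=R back=3 fwd=0
After 6 (back): cur=X back=2 fwd=1
After 7 (back): cur=I back=1 fwd=2
After 8 (visit(L)): cur=L back=2 fwd=0
After 9 (back): cur=I back=1 fwd=1
After 10 (forward): cur=L back=2 fwd=0
After 11 (visit(G)): cur=G back=3 fwd=0
After 12 (back): cur=L back=2 fwd=1
After 13 (visit(C)): cur=C back=3 fwd=0
After 14 (visit(T)): cur=T back=4 fwd=0

T 4 0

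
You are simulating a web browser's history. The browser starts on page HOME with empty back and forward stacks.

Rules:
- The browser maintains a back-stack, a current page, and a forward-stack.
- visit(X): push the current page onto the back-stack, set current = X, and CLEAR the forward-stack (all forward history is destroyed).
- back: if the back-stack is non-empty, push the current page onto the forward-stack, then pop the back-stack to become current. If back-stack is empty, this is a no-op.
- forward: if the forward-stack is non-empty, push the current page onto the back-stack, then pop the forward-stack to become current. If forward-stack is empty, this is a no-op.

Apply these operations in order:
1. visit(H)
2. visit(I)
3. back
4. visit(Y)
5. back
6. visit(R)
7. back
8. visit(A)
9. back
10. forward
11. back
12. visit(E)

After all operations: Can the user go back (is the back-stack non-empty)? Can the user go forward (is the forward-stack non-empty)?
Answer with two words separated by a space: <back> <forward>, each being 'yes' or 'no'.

After 1 (visit(H)): cur=H back=1 fwd=0
After 2 (visit(I)): cur=I back=2 fwd=0
After 3 (back): cur=H back=1 fwd=1
After 4 (visit(Y)): cur=Y back=2 fwd=0
After 5 (back): cur=H back=1 fwd=1
After 6 (visit(R)): cur=R back=2 fwd=0
After 7 (back): cur=H back=1 fwd=1
After 8 (visit(A)): cur=A back=2 fwd=0
After 9 (back): cur=H back=1 fwd=1
After 10 (forward): cur=A back=2 fwd=0
After 11 (back): cur=H back=1 fwd=1
After 12 (visit(E)): cur=E back=2 fwd=0

Answer: yes no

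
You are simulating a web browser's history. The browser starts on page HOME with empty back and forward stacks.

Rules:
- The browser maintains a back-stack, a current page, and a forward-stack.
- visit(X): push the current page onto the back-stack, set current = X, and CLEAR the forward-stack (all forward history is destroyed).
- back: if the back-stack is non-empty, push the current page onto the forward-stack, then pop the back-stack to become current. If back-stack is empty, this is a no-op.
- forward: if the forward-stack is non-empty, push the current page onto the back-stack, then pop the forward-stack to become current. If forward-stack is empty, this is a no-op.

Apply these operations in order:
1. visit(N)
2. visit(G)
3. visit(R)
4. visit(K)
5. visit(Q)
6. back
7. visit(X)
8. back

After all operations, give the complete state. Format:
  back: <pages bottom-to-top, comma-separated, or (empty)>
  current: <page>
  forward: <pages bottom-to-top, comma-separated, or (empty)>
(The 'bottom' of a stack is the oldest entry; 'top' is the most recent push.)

After 1 (visit(N)): cur=N back=1 fwd=0
After 2 (visit(G)): cur=G back=2 fwd=0
After 3 (visit(R)): cur=R back=3 fwd=0
After 4 (visit(K)): cur=K back=4 fwd=0
After 5 (visit(Q)): cur=Q back=5 fwd=0
After 6 (back): cur=K back=4 fwd=1
After 7 (visit(X)): cur=X back=5 fwd=0
After 8 (back): cur=K back=4 fwd=1

Answer: back: HOME,N,G,R
current: K
forward: X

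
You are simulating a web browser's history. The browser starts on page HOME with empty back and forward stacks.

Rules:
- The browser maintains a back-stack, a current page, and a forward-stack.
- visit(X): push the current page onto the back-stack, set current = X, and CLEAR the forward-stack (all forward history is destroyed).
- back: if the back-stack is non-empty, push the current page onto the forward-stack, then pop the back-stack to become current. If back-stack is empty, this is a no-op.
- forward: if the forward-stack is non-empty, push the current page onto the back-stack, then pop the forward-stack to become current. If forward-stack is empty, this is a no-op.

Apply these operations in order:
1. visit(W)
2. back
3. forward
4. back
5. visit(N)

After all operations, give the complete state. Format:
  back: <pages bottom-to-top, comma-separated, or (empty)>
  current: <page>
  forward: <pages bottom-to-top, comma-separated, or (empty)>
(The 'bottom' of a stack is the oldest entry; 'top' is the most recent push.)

Answer: back: HOME
current: N
forward: (empty)

Derivation:
After 1 (visit(W)): cur=W back=1 fwd=0
After 2 (back): cur=HOME back=0 fwd=1
After 3 (forward): cur=W back=1 fwd=0
After 4 (back): cur=HOME back=0 fwd=1
After 5 (visit(N)): cur=N back=1 fwd=0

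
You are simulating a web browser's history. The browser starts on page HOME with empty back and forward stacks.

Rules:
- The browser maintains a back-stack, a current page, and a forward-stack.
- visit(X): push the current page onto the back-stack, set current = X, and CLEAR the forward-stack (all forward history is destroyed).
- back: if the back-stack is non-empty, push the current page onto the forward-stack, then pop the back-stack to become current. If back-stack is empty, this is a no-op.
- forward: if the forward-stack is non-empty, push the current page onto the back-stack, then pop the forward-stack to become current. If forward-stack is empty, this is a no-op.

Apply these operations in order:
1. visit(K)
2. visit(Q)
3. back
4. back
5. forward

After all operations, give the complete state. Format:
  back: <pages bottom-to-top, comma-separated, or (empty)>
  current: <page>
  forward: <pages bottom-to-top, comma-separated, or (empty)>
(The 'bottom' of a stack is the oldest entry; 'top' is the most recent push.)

After 1 (visit(K)): cur=K back=1 fwd=0
After 2 (visit(Q)): cur=Q back=2 fwd=0
After 3 (back): cur=K back=1 fwd=1
After 4 (back): cur=HOME back=0 fwd=2
After 5 (forward): cur=K back=1 fwd=1

Answer: back: HOME
current: K
forward: Q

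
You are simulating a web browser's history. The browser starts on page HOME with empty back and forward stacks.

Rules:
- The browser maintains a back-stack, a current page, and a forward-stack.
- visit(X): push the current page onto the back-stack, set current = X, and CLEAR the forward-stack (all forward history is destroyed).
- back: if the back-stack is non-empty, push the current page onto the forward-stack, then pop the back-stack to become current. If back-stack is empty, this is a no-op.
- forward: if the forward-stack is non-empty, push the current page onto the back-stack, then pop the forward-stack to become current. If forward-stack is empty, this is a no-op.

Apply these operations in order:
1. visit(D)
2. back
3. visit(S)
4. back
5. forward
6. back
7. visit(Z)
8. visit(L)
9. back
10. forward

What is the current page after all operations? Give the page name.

After 1 (visit(D)): cur=D back=1 fwd=0
After 2 (back): cur=HOME back=0 fwd=1
After 3 (visit(S)): cur=S back=1 fwd=0
After 4 (back): cur=HOME back=0 fwd=1
After 5 (forward): cur=S back=1 fwd=0
After 6 (back): cur=HOME back=0 fwd=1
After 7 (visit(Z)): cur=Z back=1 fwd=0
After 8 (visit(L)): cur=L back=2 fwd=0
After 9 (back): cur=Z back=1 fwd=1
After 10 (forward): cur=L back=2 fwd=0

Answer: L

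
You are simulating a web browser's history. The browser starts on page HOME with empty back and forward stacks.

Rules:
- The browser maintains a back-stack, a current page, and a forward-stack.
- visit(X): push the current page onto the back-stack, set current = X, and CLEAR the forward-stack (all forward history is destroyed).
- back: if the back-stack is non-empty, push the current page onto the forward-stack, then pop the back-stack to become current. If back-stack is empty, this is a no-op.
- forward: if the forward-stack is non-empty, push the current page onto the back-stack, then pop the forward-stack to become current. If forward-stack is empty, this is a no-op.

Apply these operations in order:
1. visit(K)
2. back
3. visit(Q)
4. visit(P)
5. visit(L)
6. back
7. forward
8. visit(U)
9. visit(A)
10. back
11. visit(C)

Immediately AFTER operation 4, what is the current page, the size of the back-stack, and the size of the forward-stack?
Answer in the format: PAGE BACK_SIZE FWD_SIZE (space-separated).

After 1 (visit(K)): cur=K back=1 fwd=0
After 2 (back): cur=HOME back=0 fwd=1
After 3 (visit(Q)): cur=Q back=1 fwd=0
After 4 (visit(P)): cur=P back=2 fwd=0

P 2 0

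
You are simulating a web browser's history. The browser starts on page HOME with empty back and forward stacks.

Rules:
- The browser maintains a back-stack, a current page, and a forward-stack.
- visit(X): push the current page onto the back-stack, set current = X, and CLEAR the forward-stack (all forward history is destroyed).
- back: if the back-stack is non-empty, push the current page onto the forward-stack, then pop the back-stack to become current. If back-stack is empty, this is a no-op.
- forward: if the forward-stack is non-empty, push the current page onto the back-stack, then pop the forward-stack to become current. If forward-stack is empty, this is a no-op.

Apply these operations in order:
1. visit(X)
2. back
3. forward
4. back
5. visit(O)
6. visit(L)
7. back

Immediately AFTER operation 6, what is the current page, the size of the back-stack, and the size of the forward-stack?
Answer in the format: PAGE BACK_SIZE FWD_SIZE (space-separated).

After 1 (visit(X)): cur=X back=1 fwd=0
After 2 (back): cur=HOME back=0 fwd=1
After 3 (forward): cur=X back=1 fwd=0
After 4 (back): cur=HOME back=0 fwd=1
After 5 (visit(O)): cur=O back=1 fwd=0
After 6 (visit(L)): cur=L back=2 fwd=0

L 2 0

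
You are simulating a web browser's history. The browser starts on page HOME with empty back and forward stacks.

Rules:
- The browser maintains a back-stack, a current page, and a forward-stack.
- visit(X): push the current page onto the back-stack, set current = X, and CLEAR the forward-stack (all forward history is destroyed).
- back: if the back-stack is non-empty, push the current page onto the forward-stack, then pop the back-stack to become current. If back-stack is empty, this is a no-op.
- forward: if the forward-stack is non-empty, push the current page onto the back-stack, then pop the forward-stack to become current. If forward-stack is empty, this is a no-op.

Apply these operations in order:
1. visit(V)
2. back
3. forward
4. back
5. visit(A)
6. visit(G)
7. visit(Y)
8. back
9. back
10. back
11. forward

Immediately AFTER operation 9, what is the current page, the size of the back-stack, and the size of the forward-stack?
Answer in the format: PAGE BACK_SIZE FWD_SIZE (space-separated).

After 1 (visit(V)): cur=V back=1 fwd=0
After 2 (back): cur=HOME back=0 fwd=1
After 3 (forward): cur=V back=1 fwd=0
After 4 (back): cur=HOME back=0 fwd=1
After 5 (visit(A)): cur=A back=1 fwd=0
After 6 (visit(G)): cur=G back=2 fwd=0
After 7 (visit(Y)): cur=Y back=3 fwd=0
After 8 (back): cur=G back=2 fwd=1
After 9 (back): cur=A back=1 fwd=2

A 1 2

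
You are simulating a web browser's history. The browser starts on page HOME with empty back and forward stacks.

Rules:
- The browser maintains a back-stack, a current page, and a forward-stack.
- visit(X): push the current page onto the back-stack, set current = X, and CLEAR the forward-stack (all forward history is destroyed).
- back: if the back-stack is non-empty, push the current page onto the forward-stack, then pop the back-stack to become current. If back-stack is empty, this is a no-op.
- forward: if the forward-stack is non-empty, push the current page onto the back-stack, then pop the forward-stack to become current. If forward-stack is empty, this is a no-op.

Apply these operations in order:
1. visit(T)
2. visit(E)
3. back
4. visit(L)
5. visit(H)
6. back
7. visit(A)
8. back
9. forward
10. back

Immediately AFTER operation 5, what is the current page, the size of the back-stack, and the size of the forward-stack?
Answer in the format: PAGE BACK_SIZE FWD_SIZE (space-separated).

After 1 (visit(T)): cur=T back=1 fwd=0
After 2 (visit(E)): cur=E back=2 fwd=0
After 3 (back): cur=T back=1 fwd=1
After 4 (visit(L)): cur=L back=2 fwd=0
After 5 (visit(H)): cur=H back=3 fwd=0

H 3 0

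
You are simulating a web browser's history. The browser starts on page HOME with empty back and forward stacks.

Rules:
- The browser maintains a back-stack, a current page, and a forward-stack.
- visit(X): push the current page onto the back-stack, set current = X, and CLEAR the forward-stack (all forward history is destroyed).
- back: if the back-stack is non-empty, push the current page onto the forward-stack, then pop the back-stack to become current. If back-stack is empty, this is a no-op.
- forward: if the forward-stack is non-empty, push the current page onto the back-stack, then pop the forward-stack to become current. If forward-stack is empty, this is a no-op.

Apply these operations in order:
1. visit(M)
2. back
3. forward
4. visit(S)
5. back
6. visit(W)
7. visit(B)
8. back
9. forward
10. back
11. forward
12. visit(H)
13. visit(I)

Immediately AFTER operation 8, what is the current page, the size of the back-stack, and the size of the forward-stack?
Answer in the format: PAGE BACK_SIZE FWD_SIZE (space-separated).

After 1 (visit(M)): cur=M back=1 fwd=0
After 2 (back): cur=HOME back=0 fwd=1
After 3 (forward): cur=M back=1 fwd=0
After 4 (visit(S)): cur=S back=2 fwd=0
After 5 (back): cur=M back=1 fwd=1
After 6 (visit(W)): cur=W back=2 fwd=0
After 7 (visit(B)): cur=B back=3 fwd=0
After 8 (back): cur=W back=2 fwd=1

W 2 1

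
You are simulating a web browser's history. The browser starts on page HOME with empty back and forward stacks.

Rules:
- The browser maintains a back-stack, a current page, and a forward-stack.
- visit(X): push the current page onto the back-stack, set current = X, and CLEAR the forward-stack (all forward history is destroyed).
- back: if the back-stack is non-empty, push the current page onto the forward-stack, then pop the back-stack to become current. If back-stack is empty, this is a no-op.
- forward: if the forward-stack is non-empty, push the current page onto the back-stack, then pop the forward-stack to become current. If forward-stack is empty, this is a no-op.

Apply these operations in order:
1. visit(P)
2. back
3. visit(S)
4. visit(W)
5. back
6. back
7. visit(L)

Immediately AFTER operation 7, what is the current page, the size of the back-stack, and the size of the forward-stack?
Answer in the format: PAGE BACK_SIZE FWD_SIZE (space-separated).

After 1 (visit(P)): cur=P back=1 fwd=0
After 2 (back): cur=HOME back=0 fwd=1
After 3 (visit(S)): cur=S back=1 fwd=0
After 4 (visit(W)): cur=W back=2 fwd=0
After 5 (back): cur=S back=1 fwd=1
After 6 (back): cur=HOME back=0 fwd=2
After 7 (visit(L)): cur=L back=1 fwd=0

L 1 0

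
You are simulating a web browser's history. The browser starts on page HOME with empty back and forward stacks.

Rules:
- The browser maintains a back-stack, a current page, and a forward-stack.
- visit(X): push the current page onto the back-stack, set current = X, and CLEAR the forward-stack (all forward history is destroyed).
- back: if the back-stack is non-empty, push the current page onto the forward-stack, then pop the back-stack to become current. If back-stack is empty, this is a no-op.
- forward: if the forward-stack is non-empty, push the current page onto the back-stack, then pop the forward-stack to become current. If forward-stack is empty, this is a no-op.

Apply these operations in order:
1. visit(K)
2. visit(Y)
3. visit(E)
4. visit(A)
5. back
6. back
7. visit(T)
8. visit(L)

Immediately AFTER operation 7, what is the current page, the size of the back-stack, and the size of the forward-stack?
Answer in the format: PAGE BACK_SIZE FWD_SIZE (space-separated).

After 1 (visit(K)): cur=K back=1 fwd=0
After 2 (visit(Y)): cur=Y back=2 fwd=0
After 3 (visit(E)): cur=E back=3 fwd=0
After 4 (visit(A)): cur=A back=4 fwd=0
After 5 (back): cur=E back=3 fwd=1
After 6 (back): cur=Y back=2 fwd=2
After 7 (visit(T)): cur=T back=3 fwd=0

T 3 0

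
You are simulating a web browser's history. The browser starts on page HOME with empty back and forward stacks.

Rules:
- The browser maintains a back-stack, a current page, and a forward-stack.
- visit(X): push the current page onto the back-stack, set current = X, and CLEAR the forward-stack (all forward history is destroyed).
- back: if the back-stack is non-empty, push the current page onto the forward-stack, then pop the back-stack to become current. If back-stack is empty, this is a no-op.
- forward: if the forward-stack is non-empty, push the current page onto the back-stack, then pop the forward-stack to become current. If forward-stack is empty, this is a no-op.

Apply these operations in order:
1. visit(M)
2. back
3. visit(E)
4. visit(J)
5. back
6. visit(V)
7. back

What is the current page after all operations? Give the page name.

Answer: E

Derivation:
After 1 (visit(M)): cur=M back=1 fwd=0
After 2 (back): cur=HOME back=0 fwd=1
After 3 (visit(E)): cur=E back=1 fwd=0
After 4 (visit(J)): cur=J back=2 fwd=0
After 5 (back): cur=E back=1 fwd=1
After 6 (visit(V)): cur=V back=2 fwd=0
After 7 (back): cur=E back=1 fwd=1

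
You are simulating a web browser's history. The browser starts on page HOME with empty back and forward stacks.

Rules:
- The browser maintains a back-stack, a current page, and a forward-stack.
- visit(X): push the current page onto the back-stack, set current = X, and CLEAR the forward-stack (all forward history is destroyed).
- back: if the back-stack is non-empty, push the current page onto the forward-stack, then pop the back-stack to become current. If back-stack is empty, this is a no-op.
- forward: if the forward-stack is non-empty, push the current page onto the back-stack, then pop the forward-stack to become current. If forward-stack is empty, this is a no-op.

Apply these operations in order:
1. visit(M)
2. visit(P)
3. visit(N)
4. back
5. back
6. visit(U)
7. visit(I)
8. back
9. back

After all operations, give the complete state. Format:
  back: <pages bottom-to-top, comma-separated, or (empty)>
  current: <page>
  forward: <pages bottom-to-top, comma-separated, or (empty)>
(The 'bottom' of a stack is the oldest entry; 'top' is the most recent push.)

After 1 (visit(M)): cur=M back=1 fwd=0
After 2 (visit(P)): cur=P back=2 fwd=0
After 3 (visit(N)): cur=N back=3 fwd=0
After 4 (back): cur=P back=2 fwd=1
After 5 (back): cur=M back=1 fwd=2
After 6 (visit(U)): cur=U back=2 fwd=0
After 7 (visit(I)): cur=I back=3 fwd=0
After 8 (back): cur=U back=2 fwd=1
After 9 (back): cur=M back=1 fwd=2

Answer: back: HOME
current: M
forward: I,U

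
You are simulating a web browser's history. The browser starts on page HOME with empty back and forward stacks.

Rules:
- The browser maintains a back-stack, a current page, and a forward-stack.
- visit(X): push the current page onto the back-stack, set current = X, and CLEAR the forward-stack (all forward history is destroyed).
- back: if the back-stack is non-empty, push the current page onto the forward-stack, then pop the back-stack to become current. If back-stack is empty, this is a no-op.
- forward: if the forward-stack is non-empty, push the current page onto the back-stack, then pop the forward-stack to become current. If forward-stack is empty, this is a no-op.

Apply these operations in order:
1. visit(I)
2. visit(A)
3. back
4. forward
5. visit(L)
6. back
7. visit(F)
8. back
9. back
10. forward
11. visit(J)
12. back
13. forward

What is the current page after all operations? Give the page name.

Answer: J

Derivation:
After 1 (visit(I)): cur=I back=1 fwd=0
After 2 (visit(A)): cur=A back=2 fwd=0
After 3 (back): cur=I back=1 fwd=1
After 4 (forward): cur=A back=2 fwd=0
After 5 (visit(L)): cur=L back=3 fwd=0
After 6 (back): cur=A back=2 fwd=1
After 7 (visit(F)): cur=F back=3 fwd=0
After 8 (back): cur=A back=2 fwd=1
After 9 (back): cur=I back=1 fwd=2
After 10 (forward): cur=A back=2 fwd=1
After 11 (visit(J)): cur=J back=3 fwd=0
After 12 (back): cur=A back=2 fwd=1
After 13 (forward): cur=J back=3 fwd=0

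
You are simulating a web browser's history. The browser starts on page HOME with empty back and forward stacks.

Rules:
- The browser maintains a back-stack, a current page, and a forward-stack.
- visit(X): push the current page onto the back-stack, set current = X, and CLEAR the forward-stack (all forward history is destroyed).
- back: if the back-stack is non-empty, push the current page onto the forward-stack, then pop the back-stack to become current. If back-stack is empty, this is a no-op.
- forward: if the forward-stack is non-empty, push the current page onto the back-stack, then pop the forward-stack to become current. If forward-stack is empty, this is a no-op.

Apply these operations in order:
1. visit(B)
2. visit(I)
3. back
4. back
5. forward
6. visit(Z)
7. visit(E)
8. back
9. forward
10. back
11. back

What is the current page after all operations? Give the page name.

Answer: B

Derivation:
After 1 (visit(B)): cur=B back=1 fwd=0
After 2 (visit(I)): cur=I back=2 fwd=0
After 3 (back): cur=B back=1 fwd=1
After 4 (back): cur=HOME back=0 fwd=2
After 5 (forward): cur=B back=1 fwd=1
After 6 (visit(Z)): cur=Z back=2 fwd=0
After 7 (visit(E)): cur=E back=3 fwd=0
After 8 (back): cur=Z back=2 fwd=1
After 9 (forward): cur=E back=3 fwd=0
After 10 (back): cur=Z back=2 fwd=1
After 11 (back): cur=B back=1 fwd=2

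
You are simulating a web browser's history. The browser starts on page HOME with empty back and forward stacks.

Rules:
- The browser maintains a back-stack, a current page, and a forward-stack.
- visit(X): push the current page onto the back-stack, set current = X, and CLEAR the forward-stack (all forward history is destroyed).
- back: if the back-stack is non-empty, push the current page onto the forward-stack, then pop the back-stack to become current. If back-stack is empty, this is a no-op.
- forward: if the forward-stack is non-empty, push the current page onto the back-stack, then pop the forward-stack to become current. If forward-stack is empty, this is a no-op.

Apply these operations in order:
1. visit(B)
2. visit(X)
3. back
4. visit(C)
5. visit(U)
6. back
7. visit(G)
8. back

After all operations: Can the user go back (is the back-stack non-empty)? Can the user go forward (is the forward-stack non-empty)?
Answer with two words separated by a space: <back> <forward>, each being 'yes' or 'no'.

Answer: yes yes

Derivation:
After 1 (visit(B)): cur=B back=1 fwd=0
After 2 (visit(X)): cur=X back=2 fwd=0
After 3 (back): cur=B back=1 fwd=1
After 4 (visit(C)): cur=C back=2 fwd=0
After 5 (visit(U)): cur=U back=3 fwd=0
After 6 (back): cur=C back=2 fwd=1
After 7 (visit(G)): cur=G back=3 fwd=0
After 8 (back): cur=C back=2 fwd=1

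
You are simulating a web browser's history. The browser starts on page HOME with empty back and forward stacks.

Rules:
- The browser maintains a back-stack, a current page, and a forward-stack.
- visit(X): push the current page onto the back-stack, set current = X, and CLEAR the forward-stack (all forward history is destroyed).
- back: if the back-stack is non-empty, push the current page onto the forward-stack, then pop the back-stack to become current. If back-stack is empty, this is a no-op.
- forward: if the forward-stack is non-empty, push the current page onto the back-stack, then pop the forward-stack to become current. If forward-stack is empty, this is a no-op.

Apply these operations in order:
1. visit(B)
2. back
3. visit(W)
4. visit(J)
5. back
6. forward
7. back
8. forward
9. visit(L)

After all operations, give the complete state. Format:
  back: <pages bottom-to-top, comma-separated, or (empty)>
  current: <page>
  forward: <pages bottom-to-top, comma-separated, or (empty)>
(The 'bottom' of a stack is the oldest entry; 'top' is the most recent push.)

After 1 (visit(B)): cur=B back=1 fwd=0
After 2 (back): cur=HOME back=0 fwd=1
After 3 (visit(W)): cur=W back=1 fwd=0
After 4 (visit(J)): cur=J back=2 fwd=0
After 5 (back): cur=W back=1 fwd=1
After 6 (forward): cur=J back=2 fwd=0
After 7 (back): cur=W back=1 fwd=1
After 8 (forward): cur=J back=2 fwd=0
After 9 (visit(L)): cur=L back=3 fwd=0

Answer: back: HOME,W,J
current: L
forward: (empty)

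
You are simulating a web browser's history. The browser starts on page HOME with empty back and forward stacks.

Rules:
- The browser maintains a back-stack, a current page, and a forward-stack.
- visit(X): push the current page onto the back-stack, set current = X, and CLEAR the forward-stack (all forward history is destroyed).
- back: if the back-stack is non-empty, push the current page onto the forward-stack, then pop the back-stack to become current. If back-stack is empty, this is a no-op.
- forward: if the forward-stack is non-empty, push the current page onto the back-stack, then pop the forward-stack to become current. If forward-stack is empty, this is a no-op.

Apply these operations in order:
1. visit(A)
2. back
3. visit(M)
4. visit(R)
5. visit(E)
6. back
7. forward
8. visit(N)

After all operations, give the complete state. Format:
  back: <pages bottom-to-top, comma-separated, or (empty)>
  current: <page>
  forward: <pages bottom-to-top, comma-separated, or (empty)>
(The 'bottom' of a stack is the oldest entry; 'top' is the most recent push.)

Answer: back: HOME,M,R,E
current: N
forward: (empty)

Derivation:
After 1 (visit(A)): cur=A back=1 fwd=0
After 2 (back): cur=HOME back=0 fwd=1
After 3 (visit(M)): cur=M back=1 fwd=0
After 4 (visit(R)): cur=R back=2 fwd=0
After 5 (visit(E)): cur=E back=3 fwd=0
After 6 (back): cur=R back=2 fwd=1
After 7 (forward): cur=E back=3 fwd=0
After 8 (visit(N)): cur=N back=4 fwd=0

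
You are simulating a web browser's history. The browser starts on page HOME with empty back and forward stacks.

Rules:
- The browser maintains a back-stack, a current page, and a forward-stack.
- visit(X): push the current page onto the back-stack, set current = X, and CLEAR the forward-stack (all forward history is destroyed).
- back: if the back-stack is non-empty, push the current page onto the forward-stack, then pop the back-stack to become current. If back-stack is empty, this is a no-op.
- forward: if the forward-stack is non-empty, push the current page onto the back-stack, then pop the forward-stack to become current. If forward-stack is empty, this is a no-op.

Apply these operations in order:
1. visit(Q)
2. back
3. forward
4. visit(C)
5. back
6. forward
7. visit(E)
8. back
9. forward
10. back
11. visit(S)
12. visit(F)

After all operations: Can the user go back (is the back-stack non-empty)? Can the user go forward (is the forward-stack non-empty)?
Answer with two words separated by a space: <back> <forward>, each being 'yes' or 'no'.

Answer: yes no

Derivation:
After 1 (visit(Q)): cur=Q back=1 fwd=0
After 2 (back): cur=HOME back=0 fwd=1
After 3 (forward): cur=Q back=1 fwd=0
After 4 (visit(C)): cur=C back=2 fwd=0
After 5 (back): cur=Q back=1 fwd=1
After 6 (forward): cur=C back=2 fwd=0
After 7 (visit(E)): cur=E back=3 fwd=0
After 8 (back): cur=C back=2 fwd=1
After 9 (forward): cur=E back=3 fwd=0
After 10 (back): cur=C back=2 fwd=1
After 11 (visit(S)): cur=S back=3 fwd=0
After 12 (visit(F)): cur=F back=4 fwd=0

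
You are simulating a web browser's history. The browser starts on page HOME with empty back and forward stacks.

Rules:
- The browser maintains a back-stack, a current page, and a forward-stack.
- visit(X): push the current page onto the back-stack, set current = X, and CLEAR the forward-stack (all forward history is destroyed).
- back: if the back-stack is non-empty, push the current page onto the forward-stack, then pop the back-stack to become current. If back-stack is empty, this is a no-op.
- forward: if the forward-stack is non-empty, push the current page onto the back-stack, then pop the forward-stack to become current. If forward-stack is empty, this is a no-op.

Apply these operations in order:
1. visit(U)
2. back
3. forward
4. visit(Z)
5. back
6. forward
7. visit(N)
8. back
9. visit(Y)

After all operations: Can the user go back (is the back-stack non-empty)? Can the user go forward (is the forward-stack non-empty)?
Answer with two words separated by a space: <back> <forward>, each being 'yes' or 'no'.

Answer: yes no

Derivation:
After 1 (visit(U)): cur=U back=1 fwd=0
After 2 (back): cur=HOME back=0 fwd=1
After 3 (forward): cur=U back=1 fwd=0
After 4 (visit(Z)): cur=Z back=2 fwd=0
After 5 (back): cur=U back=1 fwd=1
After 6 (forward): cur=Z back=2 fwd=0
After 7 (visit(N)): cur=N back=3 fwd=0
After 8 (back): cur=Z back=2 fwd=1
After 9 (visit(Y)): cur=Y back=3 fwd=0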